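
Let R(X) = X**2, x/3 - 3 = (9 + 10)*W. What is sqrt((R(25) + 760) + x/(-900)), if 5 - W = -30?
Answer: 2*sqrt(77781)/15 ≈ 37.186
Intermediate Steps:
W = 35 (W = 5 - 1*(-30) = 5 + 30 = 35)
x = 2004 (x = 9 + 3*((9 + 10)*35) = 9 + 3*(19*35) = 9 + 3*665 = 9 + 1995 = 2004)
sqrt((R(25) + 760) + x/(-900)) = sqrt((25**2 + 760) + 2004/(-900)) = sqrt((625 + 760) + 2004*(-1/900)) = sqrt(1385 - 167/75) = sqrt(103708/75) = 2*sqrt(77781)/15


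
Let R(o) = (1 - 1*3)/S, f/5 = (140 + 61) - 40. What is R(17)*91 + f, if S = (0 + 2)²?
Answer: 1519/2 ≈ 759.50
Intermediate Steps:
S = 4 (S = 2² = 4)
f = 805 (f = 5*((140 + 61) - 40) = 5*(201 - 40) = 5*161 = 805)
R(o) = -½ (R(o) = (1 - 1*3)/4 = (1 - 3)*(¼) = -2*¼ = -½)
R(17)*91 + f = -½*91 + 805 = -91/2 + 805 = 1519/2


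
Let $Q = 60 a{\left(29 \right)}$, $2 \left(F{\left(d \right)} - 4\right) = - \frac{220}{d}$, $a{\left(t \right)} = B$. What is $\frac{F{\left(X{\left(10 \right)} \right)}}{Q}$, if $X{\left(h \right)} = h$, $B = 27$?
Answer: $- \frac{7}{1620} \approx -0.004321$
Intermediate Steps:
$a{\left(t \right)} = 27$
$F{\left(d \right)} = 4 - \frac{110}{d}$ ($F{\left(d \right)} = 4 + \frac{\left(-220\right) \frac{1}{d}}{2} = 4 - \frac{110}{d}$)
$Q = 1620$ ($Q = 60 \cdot 27 = 1620$)
$\frac{F{\left(X{\left(10 \right)} \right)}}{Q} = \frac{4 - \frac{110}{10}}{1620} = \left(4 - 11\right) \frac{1}{1620} = \left(-7\right) \frac{1}{1620} = - \frac{7}{1620}$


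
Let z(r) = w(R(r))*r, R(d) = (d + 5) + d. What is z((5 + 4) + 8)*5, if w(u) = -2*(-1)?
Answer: 170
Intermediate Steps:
R(d) = 5 + 2*d (R(d) = (5 + d) + d = 5 + 2*d)
w(u) = 2
z(r) = 2*r
z((5 + 4) + 8)*5 = (2*((5 + 4) + 8))*5 = (2*(9 + 8))*5 = (2*17)*5 = 34*5 = 170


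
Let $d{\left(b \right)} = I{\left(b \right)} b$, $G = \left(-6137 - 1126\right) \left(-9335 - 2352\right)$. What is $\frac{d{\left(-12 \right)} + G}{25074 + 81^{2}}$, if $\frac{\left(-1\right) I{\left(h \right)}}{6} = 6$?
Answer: $\frac{9431457}{3515} \approx 2683.2$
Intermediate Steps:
$I{\left(h \right)} = -36$ ($I{\left(h \right)} = \left(-6\right) 6 = -36$)
$G = 84882681$ ($G = \left(-7263\right) \left(-11687\right) = 84882681$)
$d{\left(b \right)} = - 36 b$
$\frac{d{\left(-12 \right)} + G}{25074 + 81^{2}} = \frac{\left(-36\right) \left(-12\right) + 84882681}{25074 + 81^{2}} = \frac{432 + 84882681}{25074 + 6561} = \frac{84883113}{31635} = 84883113 \cdot \frac{1}{31635} = \frac{9431457}{3515}$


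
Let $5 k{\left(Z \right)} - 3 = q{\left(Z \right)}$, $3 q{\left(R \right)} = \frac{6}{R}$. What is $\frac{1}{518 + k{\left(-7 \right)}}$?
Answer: $\frac{35}{18149} \approx 0.0019285$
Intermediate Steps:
$q{\left(R \right)} = \frac{2}{R}$ ($q{\left(R \right)} = \frac{6 \frac{1}{R}}{3} = \frac{2}{R}$)
$k{\left(Z \right)} = \frac{3}{5} + \frac{2}{5 Z}$ ($k{\left(Z \right)} = \frac{3}{5} + \frac{2 \frac{1}{Z}}{5} = \frac{3}{5} + \frac{2}{5 Z}$)
$\frac{1}{518 + k{\left(-7 \right)}} = \frac{1}{518 + \frac{2 + 3 \left(-7\right)}{5 \left(-7\right)}} = \frac{1}{518 + \frac{1}{5} \left(- \frac{1}{7}\right) \left(2 - 21\right)} = \frac{1}{518 + \frac{1}{5} \left(- \frac{1}{7}\right) \left(-19\right)} = \frac{1}{518 + \frac{19}{35}} = \frac{1}{\frac{18149}{35}} = \frac{35}{18149}$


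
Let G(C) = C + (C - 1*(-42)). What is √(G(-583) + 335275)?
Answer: √334151 ≈ 578.06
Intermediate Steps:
G(C) = 42 + 2*C (G(C) = C + (C + 42) = C + (42 + C) = 42 + 2*C)
√(G(-583) + 335275) = √((42 + 2*(-583)) + 335275) = √((42 - 1166) + 335275) = √(-1124 + 335275) = √334151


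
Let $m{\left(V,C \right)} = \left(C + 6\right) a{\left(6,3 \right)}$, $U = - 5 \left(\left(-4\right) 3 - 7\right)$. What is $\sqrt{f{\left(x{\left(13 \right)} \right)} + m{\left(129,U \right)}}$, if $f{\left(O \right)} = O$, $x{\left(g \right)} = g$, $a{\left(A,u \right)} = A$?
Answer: $\sqrt{619} \approx 24.88$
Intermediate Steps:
$U = 95$ ($U = - 5 \left(-12 - 7\right) = \left(-5\right) \left(-19\right) = 95$)
$m{\left(V,C \right)} = 36 + 6 C$ ($m{\left(V,C \right)} = \left(C + 6\right) 6 = \left(6 + C\right) 6 = 36 + 6 C$)
$\sqrt{f{\left(x{\left(13 \right)} \right)} + m{\left(129,U \right)}} = \sqrt{13 + \left(36 + 6 \cdot 95\right)} = \sqrt{13 + \left(36 + 570\right)} = \sqrt{13 + 606} = \sqrt{619}$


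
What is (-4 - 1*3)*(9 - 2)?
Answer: -49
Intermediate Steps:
(-4 - 1*3)*(9 - 2) = (-4 - 3)*7 = -7*7 = -49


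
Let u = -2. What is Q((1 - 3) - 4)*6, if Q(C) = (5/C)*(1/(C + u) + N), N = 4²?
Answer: -635/8 ≈ -79.375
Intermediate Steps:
N = 16
Q(C) = 5*(16 + 1/(-2 + C))/C (Q(C) = (5/C)*(1/(C - 2) + 16) = (5/C)*(1/(-2 + C) + 16) = (5/C)*(16 + 1/(-2 + C)) = 5*(16 + 1/(-2 + C))/C)
Q((1 - 3) - 4)*6 = (5*(-31 + 16*((1 - 3) - 4))/(((1 - 3) - 4)*(-2 + ((1 - 3) - 4))))*6 = (5*(-31 + 16*(-2 - 4))/((-2 - 4)*(-2 + (-2 - 4))))*6 = (5*(-31 + 16*(-6))/(-6*(-2 - 6)))*6 = (5*(-⅙)*(-31 - 96)/(-8))*6 = (5*(-⅙)*(-⅛)*(-127))*6 = -635/48*6 = -635/8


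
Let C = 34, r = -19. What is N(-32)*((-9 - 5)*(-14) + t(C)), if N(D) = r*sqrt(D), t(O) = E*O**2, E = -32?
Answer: 2796496*I*sqrt(2) ≈ 3.9548e+6*I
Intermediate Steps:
t(O) = -32*O**2
N(D) = -19*sqrt(D)
N(-32)*((-9 - 5)*(-14) + t(C)) = (-76*I*sqrt(2))*((-9 - 5)*(-14) - 32*34**2) = (-76*I*sqrt(2))*(-14*(-14) - 32*1156) = (-76*I*sqrt(2))*(196 - 36992) = -76*I*sqrt(2)*(-36796) = 2796496*I*sqrt(2)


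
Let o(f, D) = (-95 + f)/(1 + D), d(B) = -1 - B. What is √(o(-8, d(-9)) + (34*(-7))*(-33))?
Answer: √70583/3 ≈ 88.558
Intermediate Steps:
o(f, D) = (-95 + f)/(1 + D)
√(o(-8, d(-9)) + (34*(-7))*(-33)) = √((-95 - 8)/(1 + (-1 - 1*(-9))) + (34*(-7))*(-33)) = √(-103/(1 + (-1 + 9)) - 238*(-33)) = √(-103/(1 + 8) + 7854) = √(-103/9 + 7854) = √(70583/9) = √70583/3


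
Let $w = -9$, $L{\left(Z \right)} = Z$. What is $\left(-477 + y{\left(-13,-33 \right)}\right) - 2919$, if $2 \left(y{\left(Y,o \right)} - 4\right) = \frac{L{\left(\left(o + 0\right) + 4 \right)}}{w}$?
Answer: $- \frac{61027}{18} \approx -3390.4$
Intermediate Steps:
$y{\left(Y,o \right)} = \frac{34}{9} - \frac{o}{18}$ ($y{\left(Y,o \right)} = 4 + \frac{\left(\left(o + 0\right) + 4\right) \frac{1}{-9}}{2} = 4 + \frac{\left(o + 4\right) \left(- \frac{1}{9}\right)}{2} = 4 + \frac{\left(4 + o\right) \left(- \frac{1}{9}\right)}{2} = 4 + \frac{- \frac{4}{9} - \frac{o}{9}}{2} = 4 - \left(\frac{2}{9} + \frac{o}{18}\right) = \frac{34}{9} - \frac{o}{18}$)
$\left(-477 + y{\left(-13,-33 \right)}\right) - 2919 = \left(-477 + \left(\frac{34}{9} - - \frac{11}{6}\right)\right) - 2919 = \left(-477 + \left(\frac{34}{9} + \frac{11}{6}\right)\right) - 2919 = \left(-477 + \frac{101}{18}\right) - 2919 = - \frac{8485}{18} - 2919 = - \frac{61027}{18}$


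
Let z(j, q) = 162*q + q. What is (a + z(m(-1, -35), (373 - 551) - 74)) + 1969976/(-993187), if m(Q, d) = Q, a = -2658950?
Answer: -2681632692838/993187 ≈ -2.7000e+6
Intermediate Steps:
z(j, q) = 163*q
(a + z(m(-1, -35), (373 - 551) - 74)) + 1969976/(-993187) = (-2658950 + 163*((373 - 551) - 74)) + 1969976/(-993187) = (-2658950 + 163*(-178 - 74)) + 1969976*(-1/993187) = (-2658950 + 163*(-252)) - 1969976/993187 = (-2658950 - 41076) - 1969976/993187 = -2700026 - 1969976/993187 = -2681632692838/993187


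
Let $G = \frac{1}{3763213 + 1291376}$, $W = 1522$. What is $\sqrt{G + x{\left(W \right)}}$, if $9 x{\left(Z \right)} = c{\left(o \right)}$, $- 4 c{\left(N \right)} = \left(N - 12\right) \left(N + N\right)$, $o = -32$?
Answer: $\frac{i \sqrt{222054375377643}}{1684863} \approx 8.8443 i$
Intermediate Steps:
$c{\left(N \right)} = - \frac{N \left(-12 + N\right)}{2}$ ($c{\left(N \right)} = - \frac{\left(N - 12\right) \left(N + N\right)}{4} = - \frac{\left(-12 + N\right) 2 N}{4} = - \frac{2 N \left(-12 + N\right)}{4} = - \frac{N \left(-12 + N\right)}{2}$)
$x{\left(Z \right)} = - \frac{704}{9}$ ($x{\left(Z \right)} = \frac{\frac{1}{2} \left(-32\right) \left(12 - -32\right)}{9} = \frac{\frac{1}{2} \left(-32\right) \left(12 + 32\right)}{9} = \frac{\frac{1}{2} \left(-32\right) 44}{9} = \frac{1}{9} \left(-704\right) = - \frac{704}{9}$)
$G = \frac{1}{5054589} \approx 1.9784 \cdot 10^{-7}$
$\sqrt{G + x{\left(W \right)}} = \sqrt{\frac{1}{5054589} - \frac{704}{9}} = \sqrt{- \frac{395381183}{5054589}} = \frac{i \sqrt{222054375377643}}{1684863}$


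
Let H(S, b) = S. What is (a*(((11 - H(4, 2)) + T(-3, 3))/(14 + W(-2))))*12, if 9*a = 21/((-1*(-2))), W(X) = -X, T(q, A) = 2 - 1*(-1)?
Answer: 35/4 ≈ 8.7500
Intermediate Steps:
T(q, A) = 3 (T(q, A) = 2 + 1 = 3)
a = 7/6 (a = (21/((-1*(-2))))/9 = (21/2)/9 = (21*(1/2))/9 = (1/9)*(21/2) = 7/6 ≈ 1.1667)
(a*(((11 - H(4, 2)) + T(-3, 3))/(14 + W(-2))))*12 = (7*(((11 - 1*4) + 3)/(14 - 1*(-2)))/6)*12 = (7*(((11 - 4) + 3)/(14 + 2))/6)*12 = (7*((7 + 3)/16)/6)*12 = (7*(10*(1/16))/6)*12 = ((7/6)*(5/8))*12 = (35/48)*12 = 35/4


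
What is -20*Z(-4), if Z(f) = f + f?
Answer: 160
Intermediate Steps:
Z(f) = 2*f
-20*Z(-4) = -40*(-4) = -20*(-8) = 160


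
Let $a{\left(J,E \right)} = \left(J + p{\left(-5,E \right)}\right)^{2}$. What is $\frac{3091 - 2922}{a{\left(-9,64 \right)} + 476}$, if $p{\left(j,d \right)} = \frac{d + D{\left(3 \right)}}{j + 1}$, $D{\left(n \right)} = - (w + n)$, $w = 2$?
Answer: $\frac{2704}{16641} \approx 0.16249$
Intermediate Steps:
$D{\left(n \right)} = -2 - n$ ($D{\left(n \right)} = - (2 + n) = -2 - n$)
$p{\left(j,d \right)} = \frac{-5 + d}{1 + j}$ ($p{\left(j,d \right)} = \frac{d - 5}{j + 1} = \frac{d - 5}{1 + j} = \frac{-5 + d}{1 + j}$)
$a{\left(J,E \right)} = \left(\frac{5}{4} + J - \frac{E}{4}\right)^{2}$ ($a{\left(J,E \right)} = \left(J + \frac{-5 + E}{1 - 5}\right)^{2} = \left(J + \frac{-5 + E}{-4}\right)^{2} = \left(J - \frac{-5 + E}{4}\right)^{2} = \left(J - \left(- \frac{5}{4} + \frac{E}{4}\right)\right)^{2} = \left(\frac{5}{4} + J - \frac{E}{4}\right)^{2}$)
$\frac{3091 - 2922}{a{\left(-9,64 \right)} + 476} = \frac{3091 - 2922}{\frac{\left(5 - 64 + 4 \left(-9\right)\right)^{2}}{16} + 476} = \frac{169}{\frac{\left(5 - 64 - 36\right)^{2}}{16} + 476} = \frac{169}{\frac{\left(-95\right)^{2}}{16} + 476} = \frac{169}{\frac{1}{16} \cdot 9025 + 476} = \frac{169}{\frac{9025}{16} + 476} = \frac{169}{\frac{16641}{16}} = 169 \cdot \frac{16}{16641} = \frac{2704}{16641}$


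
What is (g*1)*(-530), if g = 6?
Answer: -3180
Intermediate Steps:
(g*1)*(-530) = (6*1)*(-530) = 6*(-530) = -3180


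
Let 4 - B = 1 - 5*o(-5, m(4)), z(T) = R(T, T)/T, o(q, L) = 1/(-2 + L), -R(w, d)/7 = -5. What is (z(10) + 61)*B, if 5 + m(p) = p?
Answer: 86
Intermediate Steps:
R(w, d) = 35 (R(w, d) = -7*(-5) = 35)
m(p) = -5 + p
z(T) = 35/T
B = 4/3 (B = 4 - (1 - 5/(-2 + (-5 + 4))) = 4 - (1 - 5/(-2 - 1)) = 4 - (1 - 5/(-3)) = 4 - (1 - 5*(-1/3)) = 4 - (1 + 5/3) = 4 - 1*8/3 = 4 - 8/3 = 4/3 ≈ 1.3333)
(z(10) + 61)*B = (35/10 + 61)*(4/3) = (35*(1/10) + 61)*(4/3) = (7/2 + 61)*(4/3) = (129/2)*(4/3) = 86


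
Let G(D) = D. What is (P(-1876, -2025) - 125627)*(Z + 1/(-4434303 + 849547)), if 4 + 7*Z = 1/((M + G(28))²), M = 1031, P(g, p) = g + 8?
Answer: 292891481197651675/4020235743636 ≈ 72854.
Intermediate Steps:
P(g, p) = 8 + g
Z = -4485923/7850367 (Z = -4/7 + 1/(7*((1031 + 28)²)) = -4/7 + 1/(7*(1059²)) = -4/7 + (⅐)/1121481 = -4/7 + (⅐)*(1/1121481) = -4/7 + 1/7850367 = -4485923/7850367 ≈ -0.57143)
(P(-1876, -2025) - 125627)*(Z + 1/(-4434303 + 849547)) = ((8 - 1876) - 125627)*(-4485923/7850367 + 1/(-4434303 + 849547)) = (-1868 - 125627)*(-4485923/7850367 + 1/(-3584756)) = -127495*(-4485923/7850367 - 1/3584756) = -127495*(-2297278177165/4020235743636) = 292891481197651675/4020235743636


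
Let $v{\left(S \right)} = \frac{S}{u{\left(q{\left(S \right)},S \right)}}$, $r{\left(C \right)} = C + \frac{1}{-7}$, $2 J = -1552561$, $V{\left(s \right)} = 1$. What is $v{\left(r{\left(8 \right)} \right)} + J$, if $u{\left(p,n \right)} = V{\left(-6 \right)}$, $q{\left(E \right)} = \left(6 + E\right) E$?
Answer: $- \frac{10867817}{14} \approx -7.7627 \cdot 10^{5}$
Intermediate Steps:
$q{\left(E \right)} = E \left(6 + E\right)$
$J = - \frac{1552561}{2}$ ($J = \frac{1}{2} \left(-1552561\right) = - \frac{1552561}{2} \approx -7.7628 \cdot 10^{5}$)
$r{\left(C \right)} = - \frac{1}{7} + C$ ($r{\left(C \right)} = C - \frac{1}{7} = - \frac{1}{7} + C$)
$u{\left(p,n \right)} = 1$
$v{\left(S \right)} = S$ ($v{\left(S \right)} = \frac{S}{1} = S 1 = S$)
$v{\left(r{\left(8 \right)} \right)} + J = \left(- \frac{1}{7} + 8\right) - \frac{1552561}{2} = \frac{55}{7} - \frac{1552561}{2} = - \frac{10867817}{14}$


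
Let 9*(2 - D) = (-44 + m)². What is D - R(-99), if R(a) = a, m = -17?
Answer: -2812/9 ≈ -312.44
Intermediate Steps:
D = -3703/9 (D = 2 - (-44 - 17)²/9 = 2 - ⅑*(-61)² = 2 - ⅑*3721 = 2 - 3721/9 = -3703/9 ≈ -411.44)
D - R(-99) = -3703/9 - 1*(-99) = -3703/9 + 99 = -2812/9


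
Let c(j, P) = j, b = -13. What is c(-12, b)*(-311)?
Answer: 3732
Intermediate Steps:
c(-12, b)*(-311) = -12*(-311) = 3732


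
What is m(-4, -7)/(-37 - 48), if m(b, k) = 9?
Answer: -9/85 ≈ -0.10588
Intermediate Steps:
m(-4, -7)/(-37 - 48) = 9/(-37 - 48) = 9/(-85) = -1/85*9 = -9/85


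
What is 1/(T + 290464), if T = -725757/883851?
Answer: 294617/85575390369 ≈ 3.4428e-6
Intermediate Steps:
T = -241919/294617 (T = -725757*1/883851 = -241919/294617 ≈ -0.82113)
1/(T + 290464) = 1/(-241919/294617 + 290464) = 1/(85575390369/294617) = 294617/85575390369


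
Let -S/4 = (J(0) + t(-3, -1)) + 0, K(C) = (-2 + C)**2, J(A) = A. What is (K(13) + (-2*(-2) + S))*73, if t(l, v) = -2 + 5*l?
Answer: 14089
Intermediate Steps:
S = 68 (S = -4*((0 + (-2 + 5*(-3))) + 0) = -4*((0 + (-2 - 15)) + 0) = -4*((0 - 17) + 0) = -4*(-17 + 0) = -4*(-17) = 68)
(K(13) + (-2*(-2) + S))*73 = ((-2 + 13)**2 + (-2*(-2) + 68))*73 = (11**2 + (4 + 68))*73 = (121 + 72)*73 = 193*73 = 14089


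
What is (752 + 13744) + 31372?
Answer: 45868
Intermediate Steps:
(752 + 13744) + 31372 = 14496 + 31372 = 45868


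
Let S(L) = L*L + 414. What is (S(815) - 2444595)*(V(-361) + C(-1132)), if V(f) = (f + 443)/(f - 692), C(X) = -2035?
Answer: 3814333570772/1053 ≈ 3.6224e+9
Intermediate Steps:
S(L) = 414 + L² (S(L) = L² + 414 = 414 + L²)
V(f) = (443 + f)/(-692 + f)
(S(815) - 2444595)*(V(-361) + C(-1132)) = ((414 + 815²) - 2444595)*((443 - 361)/(-692 - 361) - 2035) = ((414 + 664225) - 2444595)*(82/(-1053) - 2035) = (664639 - 2444595)*(-1/1053*82 - 2035) = -1779956*(-82/1053 - 2035) = -1779956*(-2142937/1053) = 3814333570772/1053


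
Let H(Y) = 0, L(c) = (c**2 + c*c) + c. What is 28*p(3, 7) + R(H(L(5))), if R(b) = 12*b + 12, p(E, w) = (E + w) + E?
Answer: 376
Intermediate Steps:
L(c) = c + 2*c**2 (L(c) = (c**2 + c**2) + c = 2*c**2 + c = c + 2*c**2)
p(E, w) = w + 2*E
R(b) = 12 + 12*b
28*p(3, 7) + R(H(L(5))) = 28*(7 + 2*3) + (12 + 12*0) = 28*(7 + 6) + (12 + 0) = 28*13 + 12 = 364 + 12 = 376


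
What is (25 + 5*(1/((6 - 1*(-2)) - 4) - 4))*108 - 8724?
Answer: -8049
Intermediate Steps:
(25 + 5*(1/((6 - 1*(-2)) - 4) - 4))*108 - 8724 = (25 + 5*(1/((6 + 2) - 4) - 4))*108 - 8724 = (25 + 5*(1/(8 - 4) - 4))*108 - 8724 = (25 + 5*(1/4 - 4))*108 - 8724 = (25 + 5*(-15/4))*108 - 8724 = (25 - 75/4)*108 - 8724 = (25/4)*108 - 8724 = 675 - 8724 = -8049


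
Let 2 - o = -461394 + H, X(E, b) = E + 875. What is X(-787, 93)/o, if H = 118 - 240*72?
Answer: 44/239279 ≈ 0.00018389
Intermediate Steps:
X(E, b) = 875 + E
H = -17162 (H = 118 - 17280 = -17162)
o = 478558 (o = 2 - (-461394 - 17162) = 2 - 1*(-478556) = 2 + 478556 = 478558)
X(-787, 93)/o = (875 - 787)/478558 = 88*(1/478558) = 44/239279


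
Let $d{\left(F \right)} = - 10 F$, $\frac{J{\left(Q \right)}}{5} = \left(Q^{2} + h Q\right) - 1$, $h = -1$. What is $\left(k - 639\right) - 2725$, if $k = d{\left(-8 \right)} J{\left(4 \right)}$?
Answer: $1036$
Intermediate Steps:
$J{\left(Q \right)} = -5 - 5 Q + 5 Q^{2}$ ($J{\left(Q \right)} = 5 \left(\left(Q^{2} - Q\right) - 1\right) = 5 \left(-1 + Q^{2} - Q\right) = -5 - 5 Q + 5 Q^{2}$)
$k = 4400$ ($k = \left(-10\right) \left(-8\right) \left(-5 - 20 + 5 \cdot 4^{2}\right) = 80 \left(-5 - 20 + 5 \cdot 16\right) = 80 \left(-5 - 20 + 80\right) = 80 \cdot 55 = 4400$)
$\left(k - 639\right) - 2725 = \left(4400 - 639\right) - 2725 = 3761 - 2725 = 1036$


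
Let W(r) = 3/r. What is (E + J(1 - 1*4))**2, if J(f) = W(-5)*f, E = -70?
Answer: 116281/25 ≈ 4651.2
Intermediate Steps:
J(f) = -3*f/5 (J(f) = (3/(-5))*f = (3*(-1/5))*f = -3*f/5)
(E + J(1 - 1*4))**2 = (-70 - 3*(1 - 1*4)/5)**2 = (-70 - 3*(1 - 4)/5)**2 = (-70 - 3/5*(-3))**2 = (-70 + 9/5)**2 = (-341/5)**2 = 116281/25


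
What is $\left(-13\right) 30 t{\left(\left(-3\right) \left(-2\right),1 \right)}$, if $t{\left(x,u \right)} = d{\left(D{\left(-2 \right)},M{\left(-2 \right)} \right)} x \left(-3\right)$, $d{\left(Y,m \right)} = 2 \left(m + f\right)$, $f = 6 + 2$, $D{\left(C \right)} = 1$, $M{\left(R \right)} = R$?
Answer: $84240$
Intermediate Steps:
$f = 8$
$d{\left(Y,m \right)} = 16 + 2 m$ ($d{\left(Y,m \right)} = 2 \left(m + 8\right) = 2 \left(8 + m\right) = 16 + 2 m$)
$t{\left(x,u \right)} = - 36 x$ ($t{\left(x,u \right)} = \left(16 + 2 \left(-2\right)\right) x \left(-3\right) = \left(16 - 4\right) x \left(-3\right) = 12 x \left(-3\right) = - 36 x$)
$\left(-13\right) 30 t{\left(\left(-3\right) \left(-2\right),1 \right)} = \left(-13\right) 30 \left(- 36 \left(\left(-3\right) \left(-2\right)\right)\right) = - 390 \left(\left(-36\right) 6\right) = \left(-390\right) \left(-216\right) = 84240$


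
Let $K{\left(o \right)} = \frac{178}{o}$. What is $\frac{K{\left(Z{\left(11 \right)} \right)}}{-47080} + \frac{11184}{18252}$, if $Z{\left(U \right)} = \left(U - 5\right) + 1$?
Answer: $\frac{153439591}{250630380} \approx 0.61222$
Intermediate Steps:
$Z{\left(U \right)} = -4 + U$ ($Z{\left(U \right)} = \left(-5 + U\right) + 1 = -4 + U$)
$\frac{K{\left(Z{\left(11 \right)} \right)}}{-47080} + \frac{11184}{18252} = \frac{178 \frac{1}{-4 + 11}}{-47080} + \frac{11184}{18252} = \frac{178}{7} \left(- \frac{1}{47080}\right) + 11184 \cdot \frac{1}{18252} = 178 \cdot \frac{1}{7} \left(- \frac{1}{47080}\right) + \frac{932}{1521} = \frac{178}{7} \left(- \frac{1}{47080}\right) + \frac{932}{1521} = - \frac{89}{164780} + \frac{932}{1521} = \frac{153439591}{250630380}$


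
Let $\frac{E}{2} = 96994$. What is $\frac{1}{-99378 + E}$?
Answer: $\frac{1}{94610} \approx 1.057 \cdot 10^{-5}$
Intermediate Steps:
$E = 193988$ ($E = 2 \cdot 96994 = 193988$)
$\frac{1}{-99378 + E} = \frac{1}{-99378 + 193988} = \frac{1}{94610}$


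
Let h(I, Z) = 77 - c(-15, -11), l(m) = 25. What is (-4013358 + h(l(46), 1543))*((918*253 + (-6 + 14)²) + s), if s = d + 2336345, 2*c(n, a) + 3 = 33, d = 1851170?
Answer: -17738098099568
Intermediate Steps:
c(n, a) = 15 (c(n, a) = -3/2 + (½)*33 = -3/2 + 33/2 = 15)
s = 4187515 (s = 1851170 + 2336345 = 4187515)
h(I, Z) = 62 (h(I, Z) = 77 - 1*15 = 77 - 15 = 62)
(-4013358 + h(l(46), 1543))*((918*253 + (-6 + 14)²) + s) = (-4013358 + 62)*((918*253 + (-6 + 14)²) + 4187515) = -4013296*((232254 + 8²) + 4187515) = -4013296*((232254 + 64) + 4187515) = -4013296*(232318 + 4187515) = -4013296*4419833 = -17738098099568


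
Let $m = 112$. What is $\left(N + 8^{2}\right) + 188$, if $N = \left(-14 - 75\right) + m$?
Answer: $275$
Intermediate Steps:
$N = 23$ ($N = \left(-14 - 75\right) + 112 = -89 + 112 = 23$)
$\left(N + 8^{2}\right) + 188 = \left(23 + 8^{2}\right) + 188 = \left(23 + 64\right) + 188 = 87 + 188 = 275$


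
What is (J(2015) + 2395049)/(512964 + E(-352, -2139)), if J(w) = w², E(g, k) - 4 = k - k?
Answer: 3227637/256484 ≈ 12.584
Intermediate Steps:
E(g, k) = 4 (E(g, k) = 4 + (k - k) = 4 + 0 = 4)
(J(2015) + 2395049)/(512964 + E(-352, -2139)) = (2015² + 2395049)/(512964 + 4) = (4060225 + 2395049)/512968 = 6455274*(1/512968) = 3227637/256484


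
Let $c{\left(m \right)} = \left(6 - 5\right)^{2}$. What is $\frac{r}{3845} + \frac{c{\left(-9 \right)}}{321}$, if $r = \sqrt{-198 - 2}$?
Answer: $\frac{1}{321} + \frac{2 i \sqrt{2}}{769} \approx 0.0031153 + 0.0036781 i$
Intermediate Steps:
$c{\left(m \right)} = 1$ ($c{\left(m \right)} = 1^{2} = 1$)
$r = 10 i \sqrt{2}$ ($r = \sqrt{-200} = 10 i \sqrt{2} \approx 14.142 i$)
$\frac{r}{3845} + \frac{c{\left(-9 \right)}}{321} = \frac{10 i \sqrt{2}}{3845} + 1 \cdot \frac{1}{321} = 10 i \sqrt{2} \cdot \frac{1}{3845} + 1 \cdot \frac{1}{321} = \frac{2 i \sqrt{2}}{769} + \frac{1}{321} = \frac{1}{321} + \frac{2 i \sqrt{2}}{769}$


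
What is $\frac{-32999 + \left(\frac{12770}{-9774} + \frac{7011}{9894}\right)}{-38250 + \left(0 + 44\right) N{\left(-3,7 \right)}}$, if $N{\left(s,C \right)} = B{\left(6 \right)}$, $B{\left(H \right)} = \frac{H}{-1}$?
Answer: $\frac{531865277485}{620742693564} \approx 0.85682$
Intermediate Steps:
$B{\left(H \right)} = - H$ ($B{\left(H \right)} = H \left(-1\right) = - H$)
$N{\left(s,C \right)} = -6$ ($N{\left(s,C \right)} = \left(-1\right) 6 = -6$)
$\frac{-32999 + \left(\frac{12770}{-9774} + \frac{7011}{9894}\right)}{-38250 + \left(0 + 44\right) N{\left(-3,7 \right)}} = \frac{-32999 + \left(\frac{12770}{-9774} + \frac{7011}{9894}\right)}{-38250 + \left(0 + 44\right) \left(-6\right)} = \frac{-32999 + \left(12770 \left(- \frac{1}{9774}\right) + 7011 \cdot \frac{1}{9894}\right)}{-38250 + 44 \left(-6\right)} = \frac{-32999 + \left(- \frac{6385}{4887} + \frac{2337}{3298}\right)}{-38250 - 264} = \frac{-32999 - \frac{9636811}{16117326}}{-38514} = \left(- \frac{531865277485}{16117326}\right) \left(- \frac{1}{38514}\right) = \frac{531865277485}{620742693564}$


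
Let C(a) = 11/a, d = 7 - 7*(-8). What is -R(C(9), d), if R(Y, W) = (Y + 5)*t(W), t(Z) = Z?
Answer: -392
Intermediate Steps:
d = 63 (d = 7 + 56 = 63)
R(Y, W) = W*(5 + Y) (R(Y, W) = (Y + 5)*W = (5 + Y)*W = W*(5 + Y))
-R(C(9), d) = -63*(5 + 11/9) = -63*56/9 = -1*392 = -392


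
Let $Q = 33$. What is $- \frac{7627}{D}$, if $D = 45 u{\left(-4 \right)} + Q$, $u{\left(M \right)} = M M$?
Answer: $- \frac{7627}{753} \approx -10.129$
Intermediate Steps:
$u{\left(M \right)} = M^{2}$
$D = 753$ ($D = 45 \left(-4\right)^{2} + 33 = 45 \cdot 16 + 33 = 720 + 33 = 753$)
$- \frac{7627}{D} = - \frac{7627}{753}$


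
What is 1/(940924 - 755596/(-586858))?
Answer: 293429/276094766194 ≈ 1.0628e-6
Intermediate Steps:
1/(940924 - 755596/(-586858)) = 1/(940924 - 755596*(-1/586858)) = 1/(940924 + 377798/293429) = 1/(276094766194/293429) = 293429/276094766194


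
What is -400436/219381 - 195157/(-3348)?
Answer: 13824359363/244829196 ≈ 56.465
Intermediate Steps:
-400436/219381 - 195157/(-3348) = -400436*1/219381 - 195157*(-1/3348) = -400436/219381 + 195157/3348 = 13824359363/244829196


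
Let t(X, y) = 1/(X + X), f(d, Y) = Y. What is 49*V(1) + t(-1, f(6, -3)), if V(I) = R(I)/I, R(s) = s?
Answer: 97/2 ≈ 48.500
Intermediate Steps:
t(X, y) = 1/(2*X)
V(I) = 1 (V(I) = I/I = 1)
49*V(1) + t(-1, f(6, -3)) = 49*1 + (½)/(-1) = 49 + (½)*(-1) = 49 - ½ = 97/2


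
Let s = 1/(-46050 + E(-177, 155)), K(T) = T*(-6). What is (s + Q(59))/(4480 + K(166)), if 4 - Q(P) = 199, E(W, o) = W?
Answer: -4507133/80527434 ≈ -0.055970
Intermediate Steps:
K(T) = -6*T
Q(P) = -195 (Q(P) = 4 - 1*199 = 4 - 199 = -195)
s = -1/46227 (s = 1/(-46050 - 177) = 1/(-46227) = -1/46227 ≈ -2.1632e-5)
(s + Q(59))/(4480 + K(166)) = (-1/46227 - 195)/(4480 - 6*166) = -9014266/(46227*(4480 - 996)) = -9014266/46227/3484 = -9014266/46227*1/3484 = -4507133/80527434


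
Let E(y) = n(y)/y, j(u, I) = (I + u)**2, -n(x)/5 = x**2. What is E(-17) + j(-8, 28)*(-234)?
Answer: -93515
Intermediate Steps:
n(x) = -5*x**2
E(y) = -5*y (E(y) = (-5*y**2)/y = -5*y)
E(-17) + j(-8, 28)*(-234) = -5*(-17) + (28 - 8)**2*(-234) = 85 + 20**2*(-234) = 85 + 400*(-234) = 85 - 93600 = -93515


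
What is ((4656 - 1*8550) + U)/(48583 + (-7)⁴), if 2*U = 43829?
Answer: 36041/101968 ≈ 0.35345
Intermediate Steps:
U = 43829/2 (U = (½)*43829 = 43829/2 ≈ 21915.)
((4656 - 1*8550) + U)/(48583 + (-7)⁴) = ((4656 - 1*8550) + 43829/2)/(48583 + (-7)⁴) = ((4656 - 8550) + 43829/2)/(48583 + 2401) = (-3894 + 43829/2)/50984 = (36041/2)*(1/50984) = 36041/101968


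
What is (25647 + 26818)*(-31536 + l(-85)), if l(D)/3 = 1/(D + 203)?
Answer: -195235118925/118 ≈ -1.6545e+9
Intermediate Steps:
l(D) = 3/(203 + D) (l(D) = 3/(D + 203) = 3/(203 + D))
(25647 + 26818)*(-31536 + l(-85)) = (25647 + 26818)*(-31536 + 3/(203 - 85)) = 52465*(-31536 + 3/118) = 52465*(-3721245/118) = -195235118925/118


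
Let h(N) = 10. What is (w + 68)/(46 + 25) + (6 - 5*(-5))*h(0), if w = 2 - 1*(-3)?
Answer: 22083/71 ≈ 311.03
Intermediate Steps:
w = 5 (w = 2 + 3 = 5)
(w + 68)/(46 + 25) + (6 - 5*(-5))*h(0) = (5 + 68)/(46 + 25) + (6 - 5*(-5))*10 = 73/71 + (6 + 25)*10 = 73*(1/71) + 31*10 = 73/71 + 310 = 22083/71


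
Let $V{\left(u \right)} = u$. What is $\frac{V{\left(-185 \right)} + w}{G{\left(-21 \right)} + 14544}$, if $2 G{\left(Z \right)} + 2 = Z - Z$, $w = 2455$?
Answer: $\frac{2270}{14543} \approx 0.15609$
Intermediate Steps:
$G{\left(Z \right)} = -1$ ($G{\left(Z \right)} = -1 + \frac{Z - Z}{2} = -1 + \frac{1}{2} \cdot 0 = -1 + 0 = -1$)
$\frac{V{\left(-185 \right)} + w}{G{\left(-21 \right)} + 14544} = \frac{-185 + 2455}{-1 + 14544} = \frac{2270}{14543}$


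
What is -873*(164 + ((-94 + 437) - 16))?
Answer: -428643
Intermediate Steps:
-873*(164 + ((-94 + 437) - 16)) = -873*(164 + (343 - 16)) = -873*(164 + 327) = -873*491 = -428643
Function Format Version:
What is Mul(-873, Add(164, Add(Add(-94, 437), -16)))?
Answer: -428643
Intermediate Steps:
Mul(-873, Add(164, Add(Add(-94, 437), -16))) = Mul(-873, Add(164, Add(343, -16))) = Mul(-873, Add(164, 327)) = Mul(-873, 491) = -428643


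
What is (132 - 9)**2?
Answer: 15129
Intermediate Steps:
(132 - 9)**2 = 123**2 = 15129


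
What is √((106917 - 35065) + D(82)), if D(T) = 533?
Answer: √72385 ≈ 269.04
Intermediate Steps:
√((106917 - 35065) + D(82)) = √((106917 - 35065) + 533) = √(71852 + 533) = √72385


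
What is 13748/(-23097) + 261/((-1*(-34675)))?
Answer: -470683583/800888475 ≈ -0.58770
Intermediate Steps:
13748/(-23097) + 261/((-1*(-34675))) = 13748*(-1/23097) + 261/34675 = -13748/23097 + 261*(1/34675) = -13748/23097 + 261/34675 = -470683583/800888475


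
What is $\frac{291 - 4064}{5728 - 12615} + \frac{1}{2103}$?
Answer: $\frac{7941506}{14483361} \approx 0.54832$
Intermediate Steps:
$\frac{291 - 4064}{5728 - 12615} + \frac{1}{2103} = - \frac{3773}{-6887} + \frac{1}{2103} = \left(-3773\right) \left(- \frac{1}{6887}\right) + \frac{1}{2103} = \frac{3773}{6887} + \frac{1}{2103} = \frac{7941506}{14483361}$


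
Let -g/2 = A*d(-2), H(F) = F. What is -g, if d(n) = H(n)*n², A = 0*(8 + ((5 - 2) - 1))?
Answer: 0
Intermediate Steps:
A = 0 (A = 0*(8 + (3 - 1)) = 0*(8 + 2) = 0*10 = 0)
d(n) = n³ (d(n) = n*n² = n³)
g = 0 (g = -0*(-2)³ = -0*(-8) = -2*0 = 0)
-g = -1*0 = 0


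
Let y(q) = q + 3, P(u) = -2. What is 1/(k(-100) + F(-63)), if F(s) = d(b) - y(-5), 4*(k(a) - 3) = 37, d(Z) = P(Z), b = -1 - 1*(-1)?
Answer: 4/49 ≈ 0.081633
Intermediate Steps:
b = 0 (b = -1 + 1 = 0)
d(Z) = -2
k(a) = 49/4 (k(a) = 3 + (¼)*37 = 3 + 37/4 = 49/4)
y(q) = 3 + q
F(s) = 0 (F(s) = -2 - (3 - 5) = -2 - 1*(-2) = -2 + 2 = 0)
1/(k(-100) + F(-63)) = 1/(49/4 + 0) = 1/(49/4) = 4/49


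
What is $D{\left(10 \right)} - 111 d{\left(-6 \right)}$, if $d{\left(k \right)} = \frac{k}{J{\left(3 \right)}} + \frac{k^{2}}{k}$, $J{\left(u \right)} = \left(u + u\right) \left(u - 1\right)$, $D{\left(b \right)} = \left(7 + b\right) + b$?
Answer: $\frac{1497}{2} \approx 748.5$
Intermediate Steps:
$D{\left(b \right)} = 7 + 2 b$
$J{\left(u \right)} = 2 u \left(-1 + u\right)$
$d{\left(k \right)} = \frac{13 k}{12}$ ($d{\left(k \right)} = \frac{k}{2 \cdot 3 \left(-1 + 3\right)} + \frac{k^{2}}{k} = \frac{k}{2 \cdot 3 \cdot 2} + k = \frac{k}{12} + k = \frac{13 k}{12}$)
$D{\left(10 \right)} - 111 d{\left(-6 \right)} = \left(7 + 2 \cdot 10\right) - 111 \cdot \frac{13}{12} \left(-6\right) = \left(7 + 20\right) - - \frac{1443}{2} = 27 + \frac{1443}{2} = \frac{1497}{2}$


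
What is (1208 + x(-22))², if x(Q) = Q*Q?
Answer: 2862864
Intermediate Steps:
x(Q) = Q²
(1208 + x(-22))² = (1208 + (-22)²)² = (1208 + 484)² = 1692² = 2862864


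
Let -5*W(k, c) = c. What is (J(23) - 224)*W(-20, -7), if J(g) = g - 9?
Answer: -294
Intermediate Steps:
W(k, c) = -c/5
J(g) = -9 + g
(J(23) - 224)*W(-20, -7) = ((-9 + 23) - 224)*(-⅕*(-7)) = (14 - 224)*(7/5) = -210*7/5 = -294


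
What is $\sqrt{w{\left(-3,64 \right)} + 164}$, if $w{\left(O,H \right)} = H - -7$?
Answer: $\sqrt{235} \approx 15.33$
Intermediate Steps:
$w{\left(O,H \right)} = 7 + H$ ($w{\left(O,H \right)} = H + 7 = 7 + H$)
$\sqrt{w{\left(-3,64 \right)} + 164} = \sqrt{\left(7 + 64\right) + 164} = \sqrt{71 + 164} = \sqrt{235}$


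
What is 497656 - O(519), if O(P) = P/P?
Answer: 497655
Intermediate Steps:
O(P) = 1
497656 - O(519) = 497656 - 1*1 = 497656 - 1 = 497655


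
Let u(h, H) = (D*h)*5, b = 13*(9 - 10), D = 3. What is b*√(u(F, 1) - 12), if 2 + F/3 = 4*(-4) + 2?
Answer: -26*I*√183 ≈ -351.72*I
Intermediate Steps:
F = -48 (F = -6 + 3*(4*(-4) + 2) = -6 + 3*(-16 + 2) = -6 + 3*(-14) = -6 - 42 = -48)
b = -13 (b = 13*(-1) = -13)
u(h, H) = 15*h (u(h, H) = (3*h)*5 = 15*h)
b*√(u(F, 1) - 12) = -13*√(15*(-48) - 12) = -13*√(-720 - 12) = -26*I*√183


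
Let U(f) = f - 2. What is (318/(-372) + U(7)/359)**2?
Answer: 350326089/495418564 ≈ 0.70713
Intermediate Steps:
U(f) = -2 + f
(318/(-372) + U(7)/359)**2 = (318/(-372) + (-2 + 7)/359)**2 = (318*(-1/372) + 5*(1/359))**2 = (-53/62 + 5/359)**2 = (-18717/22258)**2 = 350326089/495418564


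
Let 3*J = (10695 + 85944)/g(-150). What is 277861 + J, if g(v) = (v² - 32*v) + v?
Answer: 7543958363/27150 ≈ 2.7786e+5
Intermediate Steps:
g(v) = v² - 31*v
J = 32213/27150 (J = ((10695 + 85944)/((-150*(-31 - 150))))/3 = (96639/((-150*(-181))))/3 = (96639/27150)/3 = (96639*(1/27150))/3 = (⅓)*(32213/9050) = 32213/27150 ≈ 1.1865)
277861 + J = 277861 + 32213/27150 = 7543958363/27150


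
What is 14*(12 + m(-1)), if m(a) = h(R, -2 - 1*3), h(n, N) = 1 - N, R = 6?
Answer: 252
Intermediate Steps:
m(a) = 6 (m(a) = 1 - (-2 - 1*3) = 1 - (-2 - 3) = 1 - 1*(-5) = 1 + 5 = 6)
14*(12 + m(-1)) = 14*(12 + 6) = 14*18 = 252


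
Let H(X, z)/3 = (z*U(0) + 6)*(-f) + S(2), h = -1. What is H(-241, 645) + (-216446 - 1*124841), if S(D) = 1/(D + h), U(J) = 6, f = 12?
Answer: -480820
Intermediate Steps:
S(D) = 1/(-1 + D) (S(D) = 1/(D - 1) = 1/(-1 + D))
H(X, z) = -213 - 216*z (H(X, z) = 3*((z*6 + 6)*(-1*12) + 1/(-1 + 2)) = 3*((6*z + 6)*(-12) + 1/1) = 3*((6 + 6*z)*(-12) + 1) = 3*((-72 - 72*z) + 1) = 3*(-71 - 72*z) = -213 - 216*z)
H(-241, 645) + (-216446 - 1*124841) = (-213 - 216*645) + (-216446 - 1*124841) = (-213 - 139320) + (-216446 - 124841) = -139533 - 341287 = -480820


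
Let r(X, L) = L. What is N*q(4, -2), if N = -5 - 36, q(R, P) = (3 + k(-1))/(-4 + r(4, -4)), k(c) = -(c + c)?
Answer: 205/8 ≈ 25.625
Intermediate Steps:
k(c) = -2*c
q(R, P) = -5/8 (q(R, P) = (3 - 2*(-1))/(-4 - 4) = (3 + 2)/(-8) = 5*(-⅛) = -5/8)
N = -41
N*q(4, -2) = -41*(-5/8) = 205/8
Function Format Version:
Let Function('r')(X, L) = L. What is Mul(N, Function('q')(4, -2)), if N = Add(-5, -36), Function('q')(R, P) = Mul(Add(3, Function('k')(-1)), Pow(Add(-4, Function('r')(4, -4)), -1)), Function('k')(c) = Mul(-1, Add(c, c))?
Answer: Rational(205, 8) ≈ 25.625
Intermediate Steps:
Function('k')(c) = Mul(-2, c) (Function('k')(c) = Mul(-1, Mul(2, c)) = Mul(-2, c))
Function('q')(R, P) = Rational(-5, 8) (Function('q')(R, P) = Mul(Add(3, Mul(-2, -1)), Pow(Add(-4, -4), -1)) = Mul(Add(3, 2), Pow(-8, -1)) = Mul(5, Rational(-1, 8)) = Rational(-5, 8))
N = -41
Mul(N, Function('q')(4, -2)) = Mul(-41, Rational(-5, 8)) = Rational(205, 8)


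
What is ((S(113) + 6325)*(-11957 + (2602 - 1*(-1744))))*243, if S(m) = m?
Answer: -11906907174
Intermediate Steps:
((S(113) + 6325)*(-11957 + (2602 - 1*(-1744))))*243 = ((113 + 6325)*(-11957 + (2602 - 1*(-1744))))*243 = (6438*(-11957 + (2602 + 1744)))*243 = (6438*(-11957 + 4346))*243 = (6438*(-7611))*243 = -48999618*243 = -11906907174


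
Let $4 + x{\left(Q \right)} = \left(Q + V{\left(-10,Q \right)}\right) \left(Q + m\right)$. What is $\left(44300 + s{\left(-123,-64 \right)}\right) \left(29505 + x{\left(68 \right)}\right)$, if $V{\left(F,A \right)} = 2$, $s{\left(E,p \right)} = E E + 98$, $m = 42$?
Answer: $2214463927$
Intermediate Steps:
$s{\left(E,p \right)} = 98 + E^{2}$ ($s{\left(E,p \right)} = E^{2} + 98 = 98 + E^{2}$)
$x{\left(Q \right)} = -4 + \left(2 + Q\right) \left(42 + Q\right)$ ($x{\left(Q \right)} = -4 + \left(Q + 2\right) \left(Q + 42\right) = -4 + \left(2 + Q\right) \left(42 + Q\right)$)
$\left(44300 + s{\left(-123,-64 \right)}\right) \left(29505 + x{\left(68 \right)}\right) = \left(44300 + \left(98 + \left(-123\right)^{2}\right)\right) \left(29505 + \left(80 + 68^{2} + 44 \cdot 68\right)\right) = \left(44300 + \left(98 + 15129\right)\right) \left(29505 + \left(80 + 4624 + 2992\right)\right) = \left(44300 + 15227\right) \left(29505 + 7696\right) = 59527 \cdot 37201 = 2214463927$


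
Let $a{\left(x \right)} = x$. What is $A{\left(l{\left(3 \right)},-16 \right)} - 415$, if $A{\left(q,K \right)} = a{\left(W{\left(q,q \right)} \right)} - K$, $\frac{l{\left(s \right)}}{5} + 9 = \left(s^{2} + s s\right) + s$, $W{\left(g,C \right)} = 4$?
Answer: $-395$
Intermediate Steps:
$l{\left(s \right)} = -45 + 5 s + 10 s^{2}$ ($l{\left(s \right)} = -45 + 5 \left(\left(s^{2} + s s\right) + s\right) = -45 + 5 \left(\left(s^{2} + s^{2}\right) + s\right) = -45 + 5 \left(2 s^{2} + s\right) = -45 + 5 \left(s + 2 s^{2}\right) = -45 + \left(5 s + 10 s^{2}\right) = -45 + 5 s + 10 s^{2}$)
$A{\left(q,K \right)} = 4 - K$
$A{\left(l{\left(3 \right)},-16 \right)} - 415 = \left(4 - -16\right) - 415 = \left(4 + 16\right) - 415 = 20 - 415 = -395$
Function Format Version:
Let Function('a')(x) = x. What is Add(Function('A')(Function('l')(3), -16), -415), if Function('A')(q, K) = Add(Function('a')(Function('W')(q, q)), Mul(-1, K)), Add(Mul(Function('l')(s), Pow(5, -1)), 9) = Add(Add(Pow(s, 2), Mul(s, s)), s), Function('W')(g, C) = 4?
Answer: -395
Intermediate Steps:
Function('l')(s) = Add(-45, Mul(5, s), Mul(10, Pow(s, 2))) (Function('l')(s) = Add(-45, Mul(5, Add(Add(Pow(s, 2), Mul(s, s)), s))) = Add(-45, Mul(5, Add(Add(Pow(s, 2), Pow(s, 2)), s))) = Add(-45, Mul(5, Add(Mul(2, Pow(s, 2)), s))) = Add(-45, Mul(5, Add(s, Mul(2, Pow(s, 2))))) = Add(-45, Add(Mul(5, s), Mul(10, Pow(s, 2)))) = Add(-45, Mul(5, s), Mul(10, Pow(s, 2))))
Function('A')(q, K) = Add(4, Mul(-1, K))
Add(Function('A')(Function('l')(3), -16), -415) = Add(Add(4, Mul(-1, -16)), -415) = Add(Add(4, 16), -415) = Add(20, -415) = -395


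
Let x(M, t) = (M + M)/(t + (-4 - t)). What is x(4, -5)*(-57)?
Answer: 114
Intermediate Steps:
x(M, t) = -M/2 (x(M, t) = (2*M)/(-4) = (2*M)*(-1/4) = -M/2)
x(4, -5)*(-57) = -1/2*4*(-57) = -2*(-57) = 114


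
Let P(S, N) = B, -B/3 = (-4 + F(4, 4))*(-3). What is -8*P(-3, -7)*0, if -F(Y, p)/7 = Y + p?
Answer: 0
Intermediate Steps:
F(Y, p) = -7*Y - 7*p (F(Y, p) = -7*(Y + p) = -7*Y - 7*p)
B = -540 (B = -3*(-4 + (-7*4 - 7*4))*(-3) = -3*(-4 + (-28 - 28))*(-3) = -3*(-4 - 56)*(-3) = -(-180)*(-3) = -3*180 = -540)
P(S, N) = -540
-8*P(-3, -7)*0 = -8*(-540)*0 = 4320*0 = 0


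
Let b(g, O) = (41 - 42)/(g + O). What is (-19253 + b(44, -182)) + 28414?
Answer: 1264219/138 ≈ 9161.0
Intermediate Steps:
b(g, O) = -1/(O + g)
(-19253 + b(44, -182)) + 28414 = (-19253 - 1/(-182 + 44)) + 28414 = (-19253 - 1/(-138)) + 28414 = (-19253 - 1*(-1/138)) + 28414 = (-19253 + 1/138) + 28414 = -2656913/138 + 28414 = 1264219/138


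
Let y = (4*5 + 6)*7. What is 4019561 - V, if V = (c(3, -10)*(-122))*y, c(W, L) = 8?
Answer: 4197193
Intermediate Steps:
y = 182 (y = (20 + 6)*7 = 26*7 = 182)
V = -177632 (V = (8*(-122))*182 = -976*182 = -177632)
4019561 - V = 4019561 - 1*(-177632) = 4019561 + 177632 = 4197193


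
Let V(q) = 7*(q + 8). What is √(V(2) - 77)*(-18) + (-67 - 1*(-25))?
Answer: -42 - 18*I*√7 ≈ -42.0 - 47.624*I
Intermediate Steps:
V(q) = 56 + 7*q (V(q) = 7*(8 + q) = 56 + 7*q)
√(V(2) - 77)*(-18) + (-67 - 1*(-25)) = √((56 + 7*2) - 77)*(-18) + (-67 - 1*(-25)) = √((56 + 14) - 77)*(-18) + (-67 + 25) = √(70 - 77)*(-18) - 42 = √(-7)*(-18) - 42 = (I*√7)*(-18) - 42 = -18*I*√7 - 42 = -42 - 18*I*√7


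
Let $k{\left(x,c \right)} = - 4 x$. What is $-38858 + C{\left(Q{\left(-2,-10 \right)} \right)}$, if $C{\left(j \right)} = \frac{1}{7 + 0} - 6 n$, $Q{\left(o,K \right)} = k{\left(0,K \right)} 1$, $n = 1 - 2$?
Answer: $- \frac{271963}{7} \approx -38852.0$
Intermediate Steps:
$n = -1$
$Q{\left(o,K \right)} = 0$ ($Q{\left(o,K \right)} = \left(-4\right) 0 \cdot 1 = 0 \cdot 1 = 0$)
$C{\left(j \right)} = \frac{43}{7}$ ($C{\left(j \right)} = \frac{1}{7 + 0} - -6 = \frac{1}{7} + 6 = \frac{43}{7}$)
$-38858 + C{\left(Q{\left(-2,-10 \right)} \right)} = -38858 + \frac{43}{7} = - \frac{271963}{7}$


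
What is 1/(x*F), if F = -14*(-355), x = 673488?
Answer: 1/3347235360 ≈ 2.9875e-10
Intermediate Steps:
F = 4970
1/(x*F) = 1/(673488*4970) = (1/673488)*(1/4970) = 1/3347235360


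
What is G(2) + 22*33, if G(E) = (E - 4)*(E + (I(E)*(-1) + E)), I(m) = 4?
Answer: 726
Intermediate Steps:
G(E) = (-4 + E)*(-4 + 2*E) (G(E) = (E - 4)*(E + (4*(-1) + E)) = (-4 + E)*(E + (-4 + E)) = (-4 + E)*(-4 + 2*E))
G(2) + 22*33 = (16 - 12*2 + 2*2²) + 22*33 = (16 - 24 + 2*4) + 726 = (16 - 24 + 8) + 726 = 0 + 726 = 726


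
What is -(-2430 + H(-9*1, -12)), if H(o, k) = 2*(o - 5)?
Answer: 2458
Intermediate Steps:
H(o, k) = -10 + 2*o (H(o, k) = 2*(-5 + o) = -10 + 2*o)
-(-2430 + H(-9*1, -12)) = -(-2430 + (-10 + 2*(-9*1))) = -(-2430 + (-10 + 2*(-9))) = -(-2430 + (-10 - 18)) = -(-2430 - 28) = -1*(-2458) = 2458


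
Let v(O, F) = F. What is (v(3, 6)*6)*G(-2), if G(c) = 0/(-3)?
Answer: 0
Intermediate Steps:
G(c) = 0 (G(c) = 0*(-1/3) = 0)
(v(3, 6)*6)*G(-2) = (6*6)*0 = 36*0 = 0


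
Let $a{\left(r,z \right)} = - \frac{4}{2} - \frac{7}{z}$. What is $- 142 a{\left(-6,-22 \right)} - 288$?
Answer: $- \frac{541}{11} \approx -49.182$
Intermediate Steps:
$a{\left(r,z \right)} = -2 - \frac{7}{z}$ ($a{\left(r,z \right)} = \left(-4\right) \frac{1}{2} - \frac{7}{z} = -2 - \frac{7}{z}$)
$- 142 a{\left(-6,-22 \right)} - 288 = - 142 \left(-2 - \frac{7}{-22}\right) - 288 = - 142 \left(-2 - - \frac{7}{22}\right) - 288 = - 142 \left(-2 + \frac{7}{22}\right) - 288 = \left(-142\right) \left(- \frac{37}{22}\right) - 288 = \frac{2627}{11} - 288 = - \frac{541}{11}$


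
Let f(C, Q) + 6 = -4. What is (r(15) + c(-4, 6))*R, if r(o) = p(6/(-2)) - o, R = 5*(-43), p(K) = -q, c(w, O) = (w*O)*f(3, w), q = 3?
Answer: -47730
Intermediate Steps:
f(C, Q) = -10 (f(C, Q) = -6 - 4 = -10)
c(w, O) = -10*O*w (c(w, O) = (w*O)*(-10) = (O*w)*(-10) = -10*O*w)
p(K) = -3 (p(K) = -1*3 = -3)
R = -215
r(o) = -3 - o
(r(15) + c(-4, 6))*R = ((-3 - 1*15) - 10*6*(-4))*(-215) = ((-3 - 15) + 240)*(-215) = (-18 + 240)*(-215) = 222*(-215) = -47730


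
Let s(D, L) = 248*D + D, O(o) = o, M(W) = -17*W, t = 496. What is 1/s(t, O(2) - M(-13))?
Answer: 1/123504 ≈ 8.0969e-6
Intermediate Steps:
s(D, L) = 249*D
1/s(t, O(2) - M(-13)) = 1/(249*496) = 1/123504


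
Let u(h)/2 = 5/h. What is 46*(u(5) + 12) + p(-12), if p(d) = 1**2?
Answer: 645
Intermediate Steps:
u(h) = 10/h (u(h) = 2*(5/h) = 10/h)
p(d) = 1
46*(u(5) + 12) + p(-12) = 46*(10/5 + 12) + 1 = 46*(10*(1/5) + 12) + 1 = 46*(2 + 12) + 1 = 46*14 + 1 = 644 + 1 = 645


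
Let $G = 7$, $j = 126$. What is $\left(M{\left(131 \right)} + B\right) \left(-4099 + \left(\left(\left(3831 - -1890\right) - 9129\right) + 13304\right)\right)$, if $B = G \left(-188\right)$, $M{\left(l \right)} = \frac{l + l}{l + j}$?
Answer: $- \frac{1959096150}{257} \approx -7.6229 \cdot 10^{6}$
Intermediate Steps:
$M{\left(l \right)} = \frac{2 l}{126 + l}$ ($M{\left(l \right)} = \frac{l + l}{l + 126} = \frac{2 l}{126 + l}$)
$B = -1316$ ($B = 7 \left(-188\right) = -1316$)
$\left(M{\left(131 \right)} + B\right) \left(-4099 + \left(\left(\left(3831 - -1890\right) - 9129\right) + 13304\right)\right) = \left(2 \cdot 131 \frac{1}{126 + 131} - 1316\right) \left(-4099 + \left(\left(\left(3831 - -1890\right) - 9129\right) + 13304\right)\right) = \left(2 \cdot 131 \cdot \frac{1}{257} - 1316\right) \left(-4099 + \left(\left(\left(3831 + 1890\right) - 9129\right) + 13304\right)\right) = \left(2 \cdot 131 \cdot \frac{1}{257} - 1316\right) \left(-4099 + \left(\left(5721 - 9129\right) + 13304\right)\right) = \left(\frac{262}{257} - 1316\right) \left(-4099 + \left(-3408 + 13304\right)\right) = - \frac{337950 \left(-4099 + 9896\right)}{257} = \left(- \frac{337950}{257}\right) 5797 = - \frac{1959096150}{257}$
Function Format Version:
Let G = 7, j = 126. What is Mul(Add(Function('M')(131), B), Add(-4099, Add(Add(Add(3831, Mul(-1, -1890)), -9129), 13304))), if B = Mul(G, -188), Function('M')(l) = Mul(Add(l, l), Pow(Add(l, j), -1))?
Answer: Rational(-1959096150, 257) ≈ -7.6229e+6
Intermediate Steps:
Function('M')(l) = Mul(2, l, Pow(Add(126, l), -1)) (Function('M')(l) = Mul(Add(l, l), Pow(Add(l, 126), -1)) = Mul(Mul(2, l), Pow(Add(126, l), -1)) = Mul(2, l, Pow(Add(126, l), -1)))
B = -1316 (B = Mul(7, -188) = -1316)
Mul(Add(Function('M')(131), B), Add(-4099, Add(Add(Add(3831, Mul(-1, -1890)), -9129), 13304))) = Mul(Add(Mul(2, 131, Pow(Add(126, 131), -1)), -1316), Add(-4099, Add(Add(Add(3831, Mul(-1, -1890)), -9129), 13304))) = Mul(Add(Mul(2, 131, Pow(257, -1)), -1316), Add(-4099, Add(Add(Add(3831, 1890), -9129), 13304))) = Mul(Add(Mul(2, 131, Rational(1, 257)), -1316), Add(-4099, Add(Add(5721, -9129), 13304))) = Mul(Add(Rational(262, 257), -1316), Add(-4099, Add(-3408, 13304))) = Mul(Rational(-337950, 257), Add(-4099, 9896)) = Mul(Rational(-337950, 257), 5797) = Rational(-1959096150, 257)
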